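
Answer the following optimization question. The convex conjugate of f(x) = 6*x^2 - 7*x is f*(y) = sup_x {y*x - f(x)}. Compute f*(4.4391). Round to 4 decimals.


f*(y) = sup_x {y*x - a*x^2 - b*x} = sup_x {(y-b)*x - a*x^2}
FOC: (y - b) - 2a*x = 0 => x* = (y - b)/(2a)
x* = (4.4391 + 7)/(2*6) = 0.9533
f*(4.4391) = (y-b)^2/(4a) = (4.4391 + 7)^2/(4*6)
= 130.853/24 = 5.4522


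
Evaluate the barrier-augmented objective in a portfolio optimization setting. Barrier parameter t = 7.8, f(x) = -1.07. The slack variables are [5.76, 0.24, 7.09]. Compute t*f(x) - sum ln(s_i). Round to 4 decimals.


Step 1: Compute log-barrier.
ln values: [1.7509, -1.4271, 1.9587]
phi = -(1.7509 - 1.4271 + 1.9587) = -2.2825
Step 2: Compute augmented objective.
t*f(x) = 7.8*-1.07 = -8.346
Total = -8.346 - 2.2825 = -10.6285


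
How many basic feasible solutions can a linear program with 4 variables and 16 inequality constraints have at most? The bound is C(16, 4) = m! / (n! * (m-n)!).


Each vertex corresponds to some choice of n active constraints out of m, so the number of vertices is at most C(m, n) = m! / (n!(m-n)!).
m = 16, n = 4
Numerator: 16 * 15 * 14 * 13
Denominator: 4! = 24
C(16, 4) = 1820


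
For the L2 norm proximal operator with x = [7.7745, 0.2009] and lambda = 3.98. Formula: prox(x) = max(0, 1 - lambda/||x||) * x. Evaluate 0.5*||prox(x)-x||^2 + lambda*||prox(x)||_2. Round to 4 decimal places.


Step 1: Compute ||x||.
||x|| = 7.7771
Step 2: Compute scaling factor.
scale = max(0, 1 - 3.98/7.7771) = 0.4882
Step 3: prox(x) = [3.7958, 0.0981]
||prox(x)|| = 3.7971
Step 4: Proximal objective.
0.5*||prox-x||^2 = 7.9202
lambda*||prox|| = 15.1125
Total = 23.0326


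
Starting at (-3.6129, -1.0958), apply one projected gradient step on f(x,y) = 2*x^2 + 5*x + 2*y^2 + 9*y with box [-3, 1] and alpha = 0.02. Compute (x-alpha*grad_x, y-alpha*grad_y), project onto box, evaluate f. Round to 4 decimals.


Step 1: Compute gradient at (-3.6129, -1.0958).
grad_x = 2*2*-3.6129 + 5 = -9.4516
grad_y = 2*2*-1.0958 + 9 = 4.6168
Step 2: Gradient step.
x_raw = -3.6129 - 0.02*-9.4516 = -3.4239
y_raw = -1.0958 - 0.02*4.6168 = -1.1881
Step 3: Project onto [-3, 1].
x_proj = clip(-3.4239) = -3.0
y_proj = clip(-1.1881) = -1.1881
Step 4: Evaluate f.
f(-3.0, -1.1881) = -4.8699


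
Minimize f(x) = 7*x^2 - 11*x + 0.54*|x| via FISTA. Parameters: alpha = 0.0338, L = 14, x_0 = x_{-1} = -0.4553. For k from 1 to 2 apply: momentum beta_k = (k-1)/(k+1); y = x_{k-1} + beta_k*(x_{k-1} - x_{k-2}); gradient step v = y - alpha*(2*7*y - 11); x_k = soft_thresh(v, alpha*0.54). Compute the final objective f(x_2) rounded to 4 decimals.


FISTA on f(x) = 7*x^2 - 11*x + 0.54*|x|
L = 14, alpha = 0.0338
Iteration 1: beta = 0.0, y = -0.4553 + 0.0*(-0.4553 + 0.4553) = -0.4553
  grad(y) = -17.3742, v = y - alpha*grad = 0.1319
  prox(v) = soft_thresh(0.1319, 0.0183) = 0.1137
Iteration 2: beta = 0.3333, y = 0.1137 + 0.3333*(0.1137 + 0.4553) = 0.3034
  grad(y) = -6.7529, v = y - alpha*grad = 0.5316
  prox(v) = soft_thresh(0.5316, 0.0183) = 0.5134
f(x_2) = 7*0.5134^2 - 11*0.5134 + 0.54*|0.5134| = -3.525


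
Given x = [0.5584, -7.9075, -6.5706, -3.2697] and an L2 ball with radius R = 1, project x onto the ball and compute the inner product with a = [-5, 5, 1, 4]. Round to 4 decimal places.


Step 1: Compute ||x|| (intermediates to 6 decimals).
||x|| = sqrt(0.5584^2 + (-7.9075)^2 + (-6.5706)^2 + (-3.2697)^2) = 10.802967
Step 2: Project.
Since ||x|| > R, scale = R/||x|| = 1/10.802967 = 0.092567, proj(x) = scale * x
proj(x) = [0.051689, -0.731974, -0.608221, -0.302666]
Step 3: Dot product.
a^T * proj(x) = -5*0.051689 + 5*(-0.731974) + 1*(-0.608221) + 4*(-0.302666) = -5.7372


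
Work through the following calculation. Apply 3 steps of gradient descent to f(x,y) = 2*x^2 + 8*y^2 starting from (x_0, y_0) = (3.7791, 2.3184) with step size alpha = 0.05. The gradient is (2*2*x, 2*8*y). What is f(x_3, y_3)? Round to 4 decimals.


Gradient descent on f(x,y) = 2*x^2 + 8*y^2.
Starting point: (3.7791, 2.3184), alpha = 0.05
Step 1: grad_x = 2*2*3.7791 = 15.1164, grad_y = 2*8*2.3184 = 37.0944
  x_1 = 3.7791 - 0.05*15.1164 = 3.0233
  y_1 = 2.3184 - 0.05*37.0944 = 0.4637
Step 2: grad_x = 2*2*3.0233 = 12.0931, grad_y = 2*8*0.4637 = 7.4189
  x_2 = 3.0233 - 0.05*12.0931 = 2.4186
  y_2 = 0.4637 - 0.05*7.4189 = 0.0927
Step 3: grad_x = 2*2*2.4186 = 9.6745, grad_y = 2*8*0.0927 = 1.4838
  x_3 = 2.4186 - 0.05*9.6745 = 1.9349
  y_3 = 0.0927 - 0.05*1.4838 = 0.0185
f(1.9349, 0.0185) = 2*1.9349^2 + 8*0.0185^2 = 7.4904


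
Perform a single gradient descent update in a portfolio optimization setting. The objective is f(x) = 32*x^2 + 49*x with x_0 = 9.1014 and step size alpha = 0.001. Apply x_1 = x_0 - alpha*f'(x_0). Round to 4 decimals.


We compute the gradient at x_0 and apply the update.
f'(x) = 64*x + 49
f'(9.1014) = 64*9.1014 + 49 = 631.4896
x_1 = 9.1014 - 0.001*631.4896 = 8.4699


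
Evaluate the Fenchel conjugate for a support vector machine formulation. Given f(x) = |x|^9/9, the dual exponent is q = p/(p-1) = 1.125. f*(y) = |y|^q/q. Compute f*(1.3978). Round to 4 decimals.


The conjugate exponent q satisfies 1/p + 1/q = 1.
p = 9, so q = 9/(9 - 1) = 1.125
|y|^q = 1.3978^1.125 = 1.4576
f*(1.3978) = 1.4576 / 1.125 = 1.2956


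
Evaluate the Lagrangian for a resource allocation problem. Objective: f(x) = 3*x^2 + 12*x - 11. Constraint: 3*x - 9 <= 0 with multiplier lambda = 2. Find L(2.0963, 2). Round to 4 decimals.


Step 1: Evaluate f(x).
f(2.0963) = 3*2.0963^2 + 12*2.0963 - 11 = 27.339
Step 2: Evaluate g(x).
g(2.0963) = 3*2.0963 - 9 = -2.7111
Step 3: Compute Lagrangian.
L = 27.339 + 2*-2.7111 = 21.9168


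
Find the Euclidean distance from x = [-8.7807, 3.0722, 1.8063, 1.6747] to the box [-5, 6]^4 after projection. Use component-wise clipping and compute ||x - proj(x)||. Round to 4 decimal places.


Project each component onto [-5, 6].
clip(-8.7807) = -5.0, clip(3.0722) = 3.0722, clip(1.8063) = 1.8063, clip(1.6747) = 1.6747
Projection = [-5.0, 3.0722, 1.8063, 1.6747]
Squared diffs: [14.2937, 0.0, 0.0, 0.0]
Distance = sqrt(14.2937) = 3.7807


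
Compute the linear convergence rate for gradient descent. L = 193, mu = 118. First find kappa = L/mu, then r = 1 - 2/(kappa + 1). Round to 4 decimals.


Step 1: Compute the condition number.
kappa = L/mu = 193/118 = 1.6356
Step 2: Compute the convergence rate.
r = 1 - 2/(kappa + 1) = 1 - 2*mu/(L + mu) = (L - mu)/(L + mu) = 75/311 = 0.2412


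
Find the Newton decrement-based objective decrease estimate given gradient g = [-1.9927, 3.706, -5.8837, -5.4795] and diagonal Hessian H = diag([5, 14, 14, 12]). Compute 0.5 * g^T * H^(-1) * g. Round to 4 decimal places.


Step 1: H is diagonal, so H^(-1) * g = [-0.3985, 0.2647, -0.4203, -0.4566].
Step 2: g^T H^(-1) g = sum_i g_i^2 / H_ii
  = (-1.9927)^2/5 + (3.706)^2/14 + (-5.8837)^2/14 + (-5.4795)^2/12
  = 0.7942 + 0.981 + 2.4727 + 2.5021 = 6.75
Step 3: Objective decrease = 0.5 * g^T H^(-1) g = 3.375


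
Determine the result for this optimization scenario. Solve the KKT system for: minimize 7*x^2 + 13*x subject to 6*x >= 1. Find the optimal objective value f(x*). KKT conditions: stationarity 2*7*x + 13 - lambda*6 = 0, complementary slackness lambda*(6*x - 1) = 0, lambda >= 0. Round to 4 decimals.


Step 1: Try lambda = 0 (constraint inactive).
x_unc = -13/(2*7) = -0.9286
Check: 6*-0.9286 = -5.5716 < 1 -- violated!
Step 2: Constraint must be active: 6*x = 1
x* = 1/6 = 0.1667 (rounded; the exact value 1/6 is used below)
lambda = (2*7*(1/6) + 13)/6 = 2.5556
Step 3: Compute optimal value.
f(x*) = 7*(1/6)^2 + 13*(1/6) = 2.3611


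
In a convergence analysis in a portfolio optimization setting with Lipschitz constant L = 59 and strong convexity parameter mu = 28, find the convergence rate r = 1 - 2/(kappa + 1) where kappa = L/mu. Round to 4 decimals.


Step 1: Compute the condition number.
kappa = L/mu = 59/28 = 2.1071
Step 2: Compute the convergence rate.
r = 1 - 2/(kappa + 1) = 1 - 2*mu/(L + mu) = (L - mu)/(L + mu) = 31/87 = 0.3563


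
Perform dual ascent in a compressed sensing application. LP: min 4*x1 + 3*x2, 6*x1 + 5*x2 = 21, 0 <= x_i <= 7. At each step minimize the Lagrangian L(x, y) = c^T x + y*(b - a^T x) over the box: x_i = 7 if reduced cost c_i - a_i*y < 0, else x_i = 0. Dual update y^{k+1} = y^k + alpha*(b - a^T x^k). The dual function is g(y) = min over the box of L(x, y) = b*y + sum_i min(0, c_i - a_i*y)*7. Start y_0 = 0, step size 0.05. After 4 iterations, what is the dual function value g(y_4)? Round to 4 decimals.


Dual ascent for LP: min 4*x1 + 3*x2, 6*x1 + 5*x2 = 21, 0 <= x_i <= 7
Step 1: y^k = 0.0, reduced costs: (4.0, 3.0)
  x^k = (0.0, 0.0), subgradient = b - a^T x = 21.0
  y^{k+1} = 0.0 + 0.05*21.0 = 1.05
Step 2: y^k = 1.05, reduced costs: (-2.3, -2.25)
  x^k = (7.0, 7.0), subgradient = b - a^T x = -56.0
  y^{k+1} = 1.05 + 0.05*-56.0 = -1.75
Step 3: y^k = -1.75, reduced costs: (14.5, 11.75)
  x^k = (0.0, 0.0), subgradient = b - a^T x = 21.0
  y^{k+1} = -1.75 + 0.05*21.0 = -0.7
Step 4: y^k = -0.7, reduced costs: (8.2, 6.5)
  x^k = (0.0, 0.0), subgradient = b - a^T x = 21.0
  y^{k+1} = -0.7 + 0.05*21.0 = 0.35
Dual objective at y_4 = 0.35: reduced costs (1.9, 1.25), box minimizer x = (0.0, 0.0)
g(y_4) = b*y + (c1 - a1*y)*x1 + (c2 - a2*y)*x2 = 21*0.35 + 1.9*0.0 + 1.25*0.0 = 7.35 + 0.0 + 0.0 = 7.35


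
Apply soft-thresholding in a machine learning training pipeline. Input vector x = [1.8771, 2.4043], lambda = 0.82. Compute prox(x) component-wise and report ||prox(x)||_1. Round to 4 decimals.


Soft-thresholding with lambda = 0.82:
prox(1.8771) = sign(1.8771)*max(|1.8771| - 0.82, 0) = 1.0571
prox(2.4043) = sign(2.4043)*max(|2.4043| - 0.82, 0) = 1.5843
prox(x) = [1.0571, 1.5843]
||prox(x)||_1 = 1.0571 + 1.5843 = 2.6414


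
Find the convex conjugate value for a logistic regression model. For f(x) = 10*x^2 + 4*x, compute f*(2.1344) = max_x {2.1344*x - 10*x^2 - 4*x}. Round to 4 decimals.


f*(y) = sup_x {y*x - a*x^2 - b*x} = sup_x {(y-b)*x - a*x^2}
FOC: (y - b) - 2a*x = 0 => x* = (y - b)/(2a)
x* = (2.1344 - 4)/(2*10) = -0.0933
f*(2.1344) = (y-b)^2/(4a) = (2.1344 - 4)^2/(4*10)
= 3.4805/40 = 0.087


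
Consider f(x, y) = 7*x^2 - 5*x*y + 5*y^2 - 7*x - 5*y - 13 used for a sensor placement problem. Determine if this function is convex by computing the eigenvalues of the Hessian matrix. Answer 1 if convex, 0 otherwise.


The Hessian of f(x,y) = 7*x^2 - 5*x*y + 5*y^2 - 7*x - 5*y - 13 is:
H = [[14, -5], [-5, 10]]
Trace = 14 + 10 = 24
Determinant = 14*10 - (-5)^2 = 115
Discriminant = (24)^2 - 4*115 = 116.0
Eigenvalues: lambda_1 = 6.6148, lambda_2 = 17.3852
The function is convex.

1


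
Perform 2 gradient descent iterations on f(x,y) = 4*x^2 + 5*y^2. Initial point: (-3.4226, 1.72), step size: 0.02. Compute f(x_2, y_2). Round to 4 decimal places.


Gradient descent on f(x,y) = 4*x^2 + 5*y^2.
Starting point: (-3.4226, 1.72), alpha = 0.02
Step 1: grad_x = 2*4*-3.4226 = -27.3808, grad_y = 2*5*1.72 = 17.2
  x_1 = -3.4226 - 0.02*-27.3808 = -2.875
  y_1 = 1.72 - 0.02*17.2 = 1.376
Step 2: grad_x = 2*4*-2.875 = -22.9999, grad_y = 2*5*1.376 = 13.76
  x_2 = -2.875 - 0.02*-22.9999 = -2.415
  y_2 = 1.376 - 0.02*13.76 = 1.1008
f(-2.415, 1.1008) = 4*(-2.415)^2 + 5*1.1008^2 = 29.3874


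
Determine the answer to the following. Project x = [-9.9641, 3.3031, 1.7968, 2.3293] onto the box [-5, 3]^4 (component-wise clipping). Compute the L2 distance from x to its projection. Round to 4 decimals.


Project each component onto [-5, 3].
clip(-9.9641) = -5.0, clip(3.3031) = 3.0, clip(1.7968) = 1.7968, clip(2.3293) = 2.3293
Projection = [-5.0, 3.0, 1.7968, 2.3293]
Squared diffs: [24.6423, 0.0919, 0.0, 0.0]
Distance = sqrt(24.7342) = 4.9733


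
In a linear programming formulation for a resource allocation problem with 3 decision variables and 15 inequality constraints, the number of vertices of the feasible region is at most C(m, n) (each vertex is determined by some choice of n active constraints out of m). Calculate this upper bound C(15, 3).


Each vertex corresponds to some choice of n active constraints out of m, so the number of vertices is at most C(m, n) = m! / (n!(m-n)!).
m = 15, n = 3
Numerator: 15 * 14 * 13
Denominator: 3! = 6
C(15, 3) = 455


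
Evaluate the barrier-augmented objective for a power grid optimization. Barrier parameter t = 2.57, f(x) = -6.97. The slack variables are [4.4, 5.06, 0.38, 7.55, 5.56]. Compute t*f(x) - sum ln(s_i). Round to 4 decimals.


Step 1: Compute log-barrier.
ln values: [1.4816, 1.6214, -0.9676, 2.0215, 1.7156]
phi = -(1.4816 + 1.6214 - 0.9676 + 2.0215 + 1.7156) = -5.8725
Step 2: Compute augmented objective.
t*f(x) = 2.57*-6.97 = -17.9129
Total = -17.9129 - 5.8725 = -23.7854


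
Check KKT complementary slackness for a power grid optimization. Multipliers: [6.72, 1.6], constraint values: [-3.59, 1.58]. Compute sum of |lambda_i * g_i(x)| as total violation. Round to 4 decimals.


KKT complementary slackness check:
lambda_1 * g_1 = 6.72 * -3.59 = -24.1248
lambda_2 * g_2 = 1.6 * 1.58 = 2.528
Total violation = 24.1248 + 2.528 = 26.6528


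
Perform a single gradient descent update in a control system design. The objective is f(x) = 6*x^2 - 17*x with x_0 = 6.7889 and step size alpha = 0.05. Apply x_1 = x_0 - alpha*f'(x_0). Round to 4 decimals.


We compute the gradient at x_0 and apply the update.
f'(x) = 12*x - 17
f'(6.7889) = 12*6.7889 - 17 = 64.4668
x_1 = 6.7889 - 0.05*64.4668 = 3.5656


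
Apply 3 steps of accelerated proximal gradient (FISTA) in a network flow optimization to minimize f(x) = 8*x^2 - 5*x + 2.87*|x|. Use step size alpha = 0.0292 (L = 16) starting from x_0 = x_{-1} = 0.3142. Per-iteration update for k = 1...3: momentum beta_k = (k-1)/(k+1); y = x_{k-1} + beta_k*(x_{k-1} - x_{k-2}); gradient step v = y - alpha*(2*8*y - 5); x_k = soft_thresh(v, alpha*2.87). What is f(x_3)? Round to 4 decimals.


FISTA on f(x) = 8*x^2 - 5*x + 2.87*|x|
L = 16, alpha = 0.0292
Iteration 1: beta = 0.0, y = 0.3142 + 0.0*(0.3142 - 0.3142) = 0.3142
  grad(y) = 0.0272, v = y - alpha*grad = 0.3134
  prox(v) = soft_thresh(0.3134, 0.0838) = 0.2296
Iteration 2: beta = 0.3333, y = 0.2296 + 0.3333*(0.2296 - 0.3142) = 0.2014
  grad(y) = -1.7776, v = y - alpha*grad = 0.2533
  prox(v) = soft_thresh(0.2533, 0.0838) = 0.1695
Iteration 3: beta = 0.5, y = 0.1695 + 0.5*(0.1695 - 0.2296) = 0.1395
  grad(y) = -2.7687, v = y - alpha*grad = 0.2203
  prox(v) = soft_thresh(0.2203, 0.0838) = 0.1365
f(x_3) = 8*0.1365^2 - 5*0.1365 + 2.87*|0.1365| = -0.1417


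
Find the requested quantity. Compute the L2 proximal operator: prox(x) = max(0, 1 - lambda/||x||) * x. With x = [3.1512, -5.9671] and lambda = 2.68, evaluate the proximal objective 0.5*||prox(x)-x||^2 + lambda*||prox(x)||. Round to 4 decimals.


Step 1: Compute ||x||.
||x|| = 6.7481
Step 2: Compute scaling factor.
scale = max(0, 1 - 2.68/6.7481) = 0.6028
Step 3: prox(x) = [1.8997, -3.5973]
||prox(x)|| = 4.0681
Step 4: Proximal objective.
0.5*||prox-x||^2 = 3.5912
lambda*||prox|| = 10.9025
Total = 14.4936


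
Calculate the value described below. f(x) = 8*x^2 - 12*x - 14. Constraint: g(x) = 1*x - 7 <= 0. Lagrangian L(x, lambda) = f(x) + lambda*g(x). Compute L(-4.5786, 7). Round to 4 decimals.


Step 1: Evaluate f(x).
f(-4.5786) = 8*(-4.5786)^2 - 12*(-4.5786) - 14 = 208.6518
Step 2: Evaluate g(x).
g(-4.5786) = 1*-4.5786 - 7 = -11.5786
Step 3: Compute Lagrangian.
L = 208.6518 + 7*-11.5786 = 127.6016


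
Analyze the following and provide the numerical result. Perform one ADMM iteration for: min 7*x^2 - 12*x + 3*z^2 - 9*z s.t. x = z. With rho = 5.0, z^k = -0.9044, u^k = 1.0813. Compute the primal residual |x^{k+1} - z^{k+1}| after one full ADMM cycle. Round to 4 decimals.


ADMM iteration with rho = 5.0, z^k = -0.9044, u^k = 1.0813
Step 1: x-update.
Minimize 7*x^2 - 12*x + (5.0/2)*(x + 0.9044 + 1.0813)^2
FOC: (2*7 + 5.0)*x = 12 + 5.0*(-0.9044 - 1.0813)
x^{k+1} = 0.109
Step 2: z-update.
Minimize 3*z^2 - 9*z + (5.0/2)*(0.109 - z + 1.0813)^2
FOC: (2*3 + 5.0)*z = 9 + 5.0*(0.109 + 1.0813)
z^{k+1} = 1.3592
Step 3: u-update.
u^{k+1} = 1.0813 + 0.109 - 1.3592 = -0.1689
Step 4: Primal residual = |0.109 - 1.3592| = 1.2502


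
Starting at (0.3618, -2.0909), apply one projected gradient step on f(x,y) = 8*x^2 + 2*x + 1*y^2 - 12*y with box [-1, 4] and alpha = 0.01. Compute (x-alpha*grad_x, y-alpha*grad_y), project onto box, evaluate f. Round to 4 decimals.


Step 1: Compute gradient at (0.3618, -2.0909).
grad_x = 2*8*0.3618 + 2 = 7.7888
grad_y = 2*1*-2.0909 - 12 = -16.1818
Step 2: Gradient step.
x_raw = 0.3618 - 0.01*7.7888 = 0.2839
y_raw = -2.0909 - 0.01*-16.1818 = -1.9291
Step 3: Project onto [-1, 4].
x_proj = clip(0.2839) = 0.2839
y_proj = clip(-1.9291) = -1.0
Step 4: Evaluate f.
f(0.2839, -1.0) = 14.2127


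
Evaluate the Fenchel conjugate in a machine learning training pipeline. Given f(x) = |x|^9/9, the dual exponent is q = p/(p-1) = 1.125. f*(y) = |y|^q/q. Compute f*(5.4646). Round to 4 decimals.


The conjugate exponent q satisfies 1/p + 1/q = 1.
p = 9, so q = 9/(9 - 1) = 1.125
|y|^q = 5.4646^1.125 = 6.757
f*(5.4646) = 6.757 / 1.125 = 6.0062


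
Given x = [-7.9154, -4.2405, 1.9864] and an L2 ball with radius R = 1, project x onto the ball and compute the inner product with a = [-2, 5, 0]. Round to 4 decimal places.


Step 1: Compute ||x|| (intermediates to 6 decimals).
||x|| = sqrt((-7.9154)^2 + (-4.2405)^2 + 1.9864^2) = 9.196803
Step 2: Project.
Since ||x|| > R, scale = R/||x|| = 1/9.196803 = 0.108733, proj(x) = scale * x
proj(x) = [-0.860665, -0.461082, 0.215987]
Step 3: Dot product.
a^T * proj(x) = -2*(-0.860665) + 5*(-0.461082) + 0*0.215987 = -0.5841


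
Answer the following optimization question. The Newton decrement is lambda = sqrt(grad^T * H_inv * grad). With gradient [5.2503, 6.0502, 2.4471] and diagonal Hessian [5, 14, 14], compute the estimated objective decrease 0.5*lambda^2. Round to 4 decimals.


Step 1: H is diagonal, so H^(-1) * g = [1.0501, 0.4322, 0.1748].
Step 2: g^T H^(-1) g = sum_i g_i^2 / H_ii
  = (5.2503)^2/5 + (6.0502)^2/14 + (2.4471)^2/14
  = 5.5131 + 2.6146 + 0.4277 = 8.5555
Step 3: Objective decrease = 0.5 * g^T H^(-1) g = 4.2778


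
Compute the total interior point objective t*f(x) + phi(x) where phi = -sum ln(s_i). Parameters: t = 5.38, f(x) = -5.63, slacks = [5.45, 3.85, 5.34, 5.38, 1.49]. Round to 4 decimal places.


Step 1: Compute log-barrier.
ln values: [1.6956, 1.3481, 1.6752, 1.6827, 0.3988]
phi = -(1.6956 + 1.3481 + 1.6752 + 1.6827 + 0.3988) = -6.8004
Step 2: Compute augmented objective.
t*f(x) = 5.38*-5.63 = -30.2894
Total = -30.2894 - 6.8004 = -37.0898


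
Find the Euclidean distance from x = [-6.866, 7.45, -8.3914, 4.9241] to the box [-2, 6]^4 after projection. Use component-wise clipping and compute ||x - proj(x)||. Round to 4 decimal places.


Project each component onto [-2, 6].
clip(-6.866) = -2.0, clip(7.45) = 6.0, clip(-8.3914) = -2.0, clip(4.9241) = 4.9241
Projection = [-2.0, 6.0, -2.0, 4.9241]
Squared diffs: [23.678, 2.1025, 40.85, 0.0]
Distance = sqrt(66.6305) = 8.1627


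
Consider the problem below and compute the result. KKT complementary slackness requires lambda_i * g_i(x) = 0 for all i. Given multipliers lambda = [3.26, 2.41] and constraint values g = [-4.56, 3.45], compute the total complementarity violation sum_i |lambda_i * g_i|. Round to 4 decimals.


KKT complementary slackness check:
lambda_1 * g_1 = 3.26 * -4.56 = -14.8656
lambda_2 * g_2 = 2.41 * 3.45 = 8.3145
Total violation = 14.8656 + 8.3145 = 23.1801


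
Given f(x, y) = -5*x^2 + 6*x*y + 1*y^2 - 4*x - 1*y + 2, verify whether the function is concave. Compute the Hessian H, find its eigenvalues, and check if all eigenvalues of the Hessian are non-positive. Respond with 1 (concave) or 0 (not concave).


The Hessian of f(x,y) = -5*x^2 + 6*x*y + 1*y^2 - 4*x - 1*y + 2 is:
H = [[-10, 6], [6, 2]]
Trace = -10 + 2 = -8
Determinant = -10*2 - (6)^2 = -56
Discriminant = (-8)^2 - 4*-56 = 288.0
Eigenvalues: lambda_1 = -12.4853, lambda_2 = 4.4853
The function is not concave.

0


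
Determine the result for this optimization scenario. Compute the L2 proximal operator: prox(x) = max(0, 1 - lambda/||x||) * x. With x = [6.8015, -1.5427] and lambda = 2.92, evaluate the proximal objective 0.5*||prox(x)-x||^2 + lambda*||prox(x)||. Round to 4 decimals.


Step 1: Compute ||x||.
||x|| = 6.9743
Step 2: Compute scaling factor.
scale = max(0, 1 - 2.92/6.9743) = 0.5813
Step 3: prox(x) = [3.9538, -0.8968]
||prox(x)|| = 4.0543
Step 4: Proximal objective.
0.5*||prox-x||^2 = 4.2632
lambda*||prox|| = 11.8386
Total = 16.1016


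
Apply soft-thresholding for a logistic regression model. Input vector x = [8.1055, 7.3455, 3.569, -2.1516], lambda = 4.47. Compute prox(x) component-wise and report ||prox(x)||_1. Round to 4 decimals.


Soft-thresholding with lambda = 4.47:
prox(8.1055) = sign(8.1055)*max(|8.1055| - 4.47, 0) = 3.6355
prox(7.3455) = sign(7.3455)*max(|7.3455| - 4.47, 0) = 2.8755
prox(3.569) = sign(3.569)*max(|3.569| - 4.47, 0) = 0.0
prox(-2.1516) = sign(-2.1516)*max(|-2.1516| - 4.47, 0) = 0.0
prox(x) = [3.6355, 2.8755, 0.0, 0.0]
||prox(x)||_1 = 3.6355 + 2.8755 + 0.0 + 0.0 = 6.511


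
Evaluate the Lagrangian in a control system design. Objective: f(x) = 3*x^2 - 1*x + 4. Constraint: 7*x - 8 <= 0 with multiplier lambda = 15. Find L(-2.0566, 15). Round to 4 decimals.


Step 1: Evaluate f(x).
f(-2.0566) = 3*(-2.0566)^2 - 1*(-2.0566) + 4 = 18.7454
Step 2: Evaluate g(x).
g(-2.0566) = 7*-2.0566 - 8 = -22.3962
Step 3: Compute Lagrangian.
L = 18.7454 + 15*-22.3962 = -317.1976


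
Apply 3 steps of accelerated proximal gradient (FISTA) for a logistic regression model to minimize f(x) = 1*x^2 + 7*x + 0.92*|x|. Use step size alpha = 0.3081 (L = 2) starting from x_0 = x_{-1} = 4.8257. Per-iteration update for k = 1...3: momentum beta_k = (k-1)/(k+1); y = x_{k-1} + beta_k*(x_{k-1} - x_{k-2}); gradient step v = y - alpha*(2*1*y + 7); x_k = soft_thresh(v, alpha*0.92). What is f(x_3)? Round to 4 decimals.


FISTA on f(x) = 1*x^2 + 7*x + 0.92*|x|
L = 2, alpha = 0.3081
Iteration 1: beta = 0.0, y = 4.8257 + 0.0*(4.8257 - 4.8257) = 4.8257
  grad(y) = 16.6514, v = y - alpha*grad = -0.3046
  prox(v) = soft_thresh(-0.3046, 0.2835) = -0.0211
Iteration 2: beta = 0.3333, y = -0.0211 + 0.3333*(-0.0211 - 4.8257) = -1.6368
  grad(y) = 3.7265, v = y - alpha*grad = -2.7849
  prox(v) = soft_thresh(-2.7849, 0.2835) = -2.5014
Iteration 3: beta = 0.5, y = -2.5014 + 0.5*(-2.5014 + 0.0211) = -3.7416
  grad(y) = -0.4832, v = y - alpha*grad = -3.5927
  prox(v) = soft_thresh(-3.5927, 0.2835) = -3.3093
f(x_3) = 1*(-3.3093)^2 + 7*(-3.3093) + 0.92*|-3.3093| = -9.1691


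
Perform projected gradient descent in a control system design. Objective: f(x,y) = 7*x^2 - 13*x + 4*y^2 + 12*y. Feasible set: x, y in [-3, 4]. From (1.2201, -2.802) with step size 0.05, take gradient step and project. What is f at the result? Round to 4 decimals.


Step 1: Compute gradient at (1.2201, -2.802).
grad_x = 2*7*1.2201 - 13 = 4.0814
grad_y = 2*4*-2.802 + 12 = -10.416
Step 2: Gradient step.
x_raw = 1.2201 - 0.05*4.0814 = 1.016
y_raw = -2.802 - 0.05*-10.416 = -2.2812
Step 3: Project onto [-3, 4].
x_proj = clip(1.016) = 1.016
y_proj = clip(-2.2812) = -2.2812
Step 4: Evaluate f.
f(1.016, -2.2812) = -12.5411


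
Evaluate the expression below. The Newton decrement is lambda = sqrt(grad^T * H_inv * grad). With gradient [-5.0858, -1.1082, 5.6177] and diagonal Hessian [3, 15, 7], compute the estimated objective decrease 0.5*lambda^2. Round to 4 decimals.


Step 1: H is diagonal, so H^(-1) * g = [-1.6953, -0.0739, 0.8025].
Step 2: g^T H^(-1) g = sum_i g_i^2 / H_ii
  = (-5.0858)^2/3 + (-1.1082)^2/15 + (5.6177)^2/7
  = 8.6218 + 0.0819 + 4.5084 = 13.212
Step 3: Objective decrease = 0.5 * g^T H^(-1) g = 6.606


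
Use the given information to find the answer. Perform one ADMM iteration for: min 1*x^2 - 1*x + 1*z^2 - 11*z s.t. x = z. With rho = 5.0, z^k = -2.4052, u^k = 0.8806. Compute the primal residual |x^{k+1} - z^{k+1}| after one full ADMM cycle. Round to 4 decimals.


ADMM iteration with rho = 5.0, z^k = -2.4052, u^k = 0.8806
Step 1: x-update.
Minimize 1*x^2 - 1*x + (5.0/2)*(x + 2.4052 + 0.8806)^2
FOC: (2*1 + 5.0)*x = 1 + 5.0*(-2.4052 - 0.8806)
x^{k+1} = -2.2041
Step 2: z-update.
Minimize 1*z^2 - 11*z + (5.0/2)*(-2.2041 - z + 0.8806)^2
FOC: (2*1 + 5.0)*z = 11 + 5.0*(-2.2041 + 0.8806)
z^{k+1} = 0.626
Step 3: u-update.
u^{k+1} = 0.8806 - 2.2041 - 0.626 = -1.9496
Step 4: Primal residual = |-2.2041 - 0.626| = 2.8302


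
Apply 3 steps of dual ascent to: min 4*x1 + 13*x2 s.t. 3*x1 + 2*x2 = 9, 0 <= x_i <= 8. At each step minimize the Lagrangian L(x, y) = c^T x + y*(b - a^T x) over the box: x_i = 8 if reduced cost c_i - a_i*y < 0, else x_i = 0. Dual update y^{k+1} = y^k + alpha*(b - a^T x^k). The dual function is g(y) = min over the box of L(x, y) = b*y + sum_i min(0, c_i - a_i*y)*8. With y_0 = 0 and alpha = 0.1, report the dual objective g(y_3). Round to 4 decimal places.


Dual ascent for LP: min 4*x1 + 13*x2, 3*x1 + 2*x2 = 9, 0 <= x_i <= 8
Step 1: y^k = 0.0, reduced costs: (4.0, 13.0)
  x^k = (0.0, 0.0), subgradient = b - a^T x = 9.0
  y^{k+1} = 0.0 + 0.1*9.0 = 0.9
Step 2: y^k = 0.9, reduced costs: (1.3, 11.2)
  x^k = (0.0, 0.0), subgradient = b - a^T x = 9.0
  y^{k+1} = 0.9 + 0.1*9.0 = 1.8
Step 3: y^k = 1.8, reduced costs: (-1.4, 9.4)
  x^k = (8.0, 0.0), subgradient = b - a^T x = -15.0
  y^{k+1} = 1.8 + 0.1*-15.0 = 0.3
Dual objective at y_3 = 0.3: reduced costs (3.1, 12.4), box minimizer x = (0.0, 0.0)
g(y_3) = b*y + (c1 - a1*y)*x1 + (c2 - a2*y)*x2 = 9*0.3 + 3.1*0.0 + 12.4*0.0 = 2.7 + 0.0 + 0.0 = 2.7


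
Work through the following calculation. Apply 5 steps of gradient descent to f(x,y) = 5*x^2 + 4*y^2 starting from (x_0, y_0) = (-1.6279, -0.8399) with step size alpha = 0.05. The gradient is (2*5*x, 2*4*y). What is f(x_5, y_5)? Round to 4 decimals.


Gradient descent on f(x,y) = 5*x^2 + 4*y^2.
Starting point: (-1.6279, -0.8399), alpha = 0.05
Step 1: grad_x = 2*5*-1.6279 = -16.279, grad_y = 2*4*-0.8399 = -6.7192
  x_1 = -1.6279 - 0.05*-16.279 = -0.814
  y_1 = -0.8399 - 0.05*-6.7192 = -0.5039
Step 2: grad_x = 2*5*-0.814 = -8.1395, grad_y = 2*4*-0.5039 = -4.0315
  x_2 = -0.814 - 0.05*-8.1395 = -0.407
  y_2 = -0.5039 - 0.05*-4.0315 = -0.3024
Step 3: grad_x = 2*5*-0.407 = -4.0698, grad_y = 2*4*-0.3024 = -2.4189
  x_3 = -0.407 - 0.05*-4.0698 = -0.2035
  y_3 = -0.3024 - 0.05*-2.4189 = -0.1814
Step 4: grad_x = 2*5*-0.2035 = -2.0349, grad_y = 2*4*-0.1814 = -1.4513
  x_4 = -0.2035 - 0.05*-2.0349 = -0.1017
  y_4 = -0.1814 - 0.05*-1.4513 = -0.1089
Step 5: grad_x = 2*5*-0.1017 = -1.0174, grad_y = 2*4*-0.1089 = -0.8708
  x_5 = -0.1017 - 0.05*-1.0174 = -0.0509
  y_5 = -0.1089 - 0.05*-0.8708 = -0.0653
f(-0.0509, -0.0653) = 5*(-0.0509)^2 + 4*(-0.0653)^2 = 0.03


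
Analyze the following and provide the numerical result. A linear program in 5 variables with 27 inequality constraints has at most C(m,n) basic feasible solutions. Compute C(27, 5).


Each vertex corresponds to some choice of n active constraints out of m, so the number of vertices is at most C(m, n) = m! / (n!(m-n)!).
m = 27, n = 5
Numerator: 27 * 26 * 25 * 24 * 23
Denominator: 5! = 120
C(27, 5) = 80730


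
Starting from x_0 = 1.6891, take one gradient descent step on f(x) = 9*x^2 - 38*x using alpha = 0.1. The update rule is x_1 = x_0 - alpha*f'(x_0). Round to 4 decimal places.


We compute the gradient at x_0 and apply the update.
f'(x) = 18*x - 38
f'(1.6891) = 18*1.6891 - 38 = -7.5962
x_1 = 1.6891 - 0.1*-7.5962 = 2.4487


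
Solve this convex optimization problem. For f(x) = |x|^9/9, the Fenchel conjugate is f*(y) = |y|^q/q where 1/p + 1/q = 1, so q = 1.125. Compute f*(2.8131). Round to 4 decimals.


The conjugate exponent q satisfies 1/p + 1/q = 1.
p = 9, so q = 9/(9 - 1) = 1.125
|y|^q = 2.8131^1.125 = 3.2014
f*(2.8131) = 3.2014 / 1.125 = 2.8456


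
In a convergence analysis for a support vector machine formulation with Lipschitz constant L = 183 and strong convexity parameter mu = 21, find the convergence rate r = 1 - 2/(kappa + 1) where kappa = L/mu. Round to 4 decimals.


Step 1: Compute the condition number.
kappa = L/mu = 183/21 = 8.7143
Step 2: Compute the convergence rate.
r = 1 - 2/(kappa + 1) = 1 - 2*mu/(L + mu) = (L - mu)/(L + mu) = 162/204 = 0.7941


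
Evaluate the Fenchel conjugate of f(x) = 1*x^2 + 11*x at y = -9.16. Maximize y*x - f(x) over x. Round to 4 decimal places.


f*(y) = sup_x {y*x - a*x^2 - b*x} = sup_x {(y-b)*x - a*x^2}
FOC: (y - b) - 2a*x = 0 => x* = (y - b)/(2a)
x* = (-9.16 - 11)/(2*1) = -10.08
f*(-9.16) = (y-b)^2/(4a) = (-9.16 - 11)^2/(4*1)
= 406.4256/4 = 101.6064


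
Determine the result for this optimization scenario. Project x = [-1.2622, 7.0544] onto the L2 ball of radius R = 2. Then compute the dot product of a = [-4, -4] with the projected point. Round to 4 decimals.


Step 1: Compute ||x|| (intermediates to 6 decimals).
||x|| = sqrt((-1.2622)^2 + 7.0544^2) = 7.166429
Step 2: Project.
Since ||x|| > R, scale = R/||x|| = 2/7.166429 = 0.279079, proj(x) = scale * x
proj(x) = [-0.352254, 1.968735]
Step 3: Dot product.
a^T * proj(x) = -4*(-0.352254) - 4*1.968735 = -6.4659


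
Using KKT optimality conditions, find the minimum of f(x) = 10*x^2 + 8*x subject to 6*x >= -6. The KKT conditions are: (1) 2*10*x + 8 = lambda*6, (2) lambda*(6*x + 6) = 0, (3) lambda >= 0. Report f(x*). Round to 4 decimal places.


Step 1: Try lambda = 0 (constraint inactive).
Stationarity: 2*10*x + 8 = 0
x* = -8/(2*10) = -0.4
Check constraint: 6*-0.4 = -2.4 >= -6 -- satisfied.
Step 2: Compute optimal value.
f(x*) = 10*(-0.4)^2 + 8*(-0.4) = -1.6


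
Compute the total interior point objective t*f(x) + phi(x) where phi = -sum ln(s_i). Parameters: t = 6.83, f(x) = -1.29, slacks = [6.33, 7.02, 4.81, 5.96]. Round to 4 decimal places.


Step 1: Compute log-barrier.
ln values: [1.8453, 1.9488, 1.5707, 1.7851]
phi = -(1.8453 + 1.9488 + 1.5707 + 1.7851) = -7.1498
Step 2: Compute augmented objective.
t*f(x) = 6.83*-1.29 = -8.8107
Total = -8.8107 - 7.1498 = -15.9605


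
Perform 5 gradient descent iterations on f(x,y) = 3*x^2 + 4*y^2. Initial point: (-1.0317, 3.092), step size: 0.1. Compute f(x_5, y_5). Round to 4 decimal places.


Gradient descent on f(x,y) = 3*x^2 + 4*y^2.
Starting point: (-1.0317, 3.092), alpha = 0.1
Step 1: grad_x = 2*3*-1.0317 = -6.1902, grad_y = 2*4*3.092 = 24.736
  x_1 = -1.0317 - 0.1*-6.1902 = -0.4127
  y_1 = 3.092 - 0.1*24.736 = 0.6184
Step 2: grad_x = 2*3*-0.4127 = -2.4761, grad_y = 2*4*0.6184 = 4.9472
  x_2 = -0.4127 - 0.1*-2.4761 = -0.1651
  y_2 = 0.6184 - 0.1*4.9472 = 0.1237
Step 3: grad_x = 2*3*-0.1651 = -0.9904, grad_y = 2*4*0.1237 = 0.9894
  x_3 = -0.1651 - 0.1*-0.9904 = -0.066
  y_3 = 0.1237 - 0.1*0.9894 = 0.0247
Step 4: grad_x = 2*3*-0.066 = -0.3962, grad_y = 2*4*0.0247 = 0.1979
  x_4 = -0.066 - 0.1*-0.3962 = -0.0264
  y_4 = 0.0247 - 0.1*0.1979 = 0.0049
Step 5: grad_x = 2*3*-0.0264 = -0.1585, grad_y = 2*4*0.0049 = 0.0396
  x_5 = -0.0264 - 0.1*-0.1585 = -0.0106
  y_5 = 0.0049 - 0.1*0.0396 = 0.001
f(-0.0106, 0.001) = 3*(-0.0106)^2 + 4*0.001^2 = 0.0003


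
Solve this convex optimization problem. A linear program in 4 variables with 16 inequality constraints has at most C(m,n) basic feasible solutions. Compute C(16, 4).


Each vertex corresponds to some choice of n active constraints out of m, so the number of vertices is at most C(m, n) = m! / (n!(m-n)!).
m = 16, n = 4
Numerator: 16 * 15 * 14 * 13
Denominator: 4! = 24
C(16, 4) = 1820


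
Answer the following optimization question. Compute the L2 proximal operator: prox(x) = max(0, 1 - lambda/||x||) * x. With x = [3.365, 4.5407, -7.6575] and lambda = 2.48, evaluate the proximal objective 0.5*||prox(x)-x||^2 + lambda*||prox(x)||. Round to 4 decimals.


Step 1: Compute ||x||.
||x|| = 9.5173
Step 2: Compute scaling factor.
scale = max(0, 1 - 2.48/9.5173) = 0.7394
Step 3: prox(x) = [2.4882, 3.3575, -5.6621]
||prox(x)|| = 7.0373
Step 4: Proximal objective.
0.5*||prox-x||^2 = 3.0752
lambda*||prox|| = 17.4525
Total = 20.5276


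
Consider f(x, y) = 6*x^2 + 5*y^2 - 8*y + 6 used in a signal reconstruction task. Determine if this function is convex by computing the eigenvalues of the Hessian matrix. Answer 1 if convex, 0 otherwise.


The Hessian of f(x,y) = 6*x^2 + 5*y^2 - 8*y + 6 is:
H = [[12, 0], [0, 10]]
Trace = 12 + 10 = 22
Determinant = 12*10 - (0)^2 = 120
Discriminant = (22)^2 - 4*120 = 4.0
Eigenvalues: lambda_1 = 10.0, lambda_2 = 12.0
The function is convex.

1


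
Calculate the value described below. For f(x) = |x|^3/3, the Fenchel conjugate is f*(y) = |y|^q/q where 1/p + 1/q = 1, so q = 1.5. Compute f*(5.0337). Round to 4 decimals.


The conjugate exponent q satisfies 1/p + 1/q = 1.
p = 3, so q = 3/(3 - 1) = 1.5
|y|^q = 5.0337^1.5 = 11.2936
f*(5.0337) = 11.2936 / 1.5 = 7.529


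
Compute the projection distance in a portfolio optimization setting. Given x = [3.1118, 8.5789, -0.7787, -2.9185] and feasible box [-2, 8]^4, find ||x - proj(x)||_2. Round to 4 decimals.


Project each component onto [-2, 8].
clip(3.1118) = 3.1118, clip(8.5789) = 8.0, clip(-0.7787) = -0.7787, clip(-2.9185) = -2.0
Projection = [3.1118, 8.0, -0.7787, -2.0]
Squared diffs: [0.0, 0.3351, 0.0, 0.8436]
Distance = sqrt(1.1787) = 1.0857


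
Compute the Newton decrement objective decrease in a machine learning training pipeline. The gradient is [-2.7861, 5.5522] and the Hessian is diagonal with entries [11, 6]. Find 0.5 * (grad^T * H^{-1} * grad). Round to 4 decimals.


Step 1: H is diagonal, so H^(-1) * g = [-0.2533, 0.9254].
Step 2: g^T H^(-1) g = sum_i g_i^2 / H_ii
  = (-2.7861)^2/11 + (5.5522)^2/6
  = 0.7057 + 5.1378 = 5.8435
Step 3: Objective decrease = 0.5 * g^T H^(-1) g = 2.9217


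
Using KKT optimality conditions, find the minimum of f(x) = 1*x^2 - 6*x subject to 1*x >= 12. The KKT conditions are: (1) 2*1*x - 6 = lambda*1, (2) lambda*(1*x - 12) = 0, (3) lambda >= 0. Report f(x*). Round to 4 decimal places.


Step 1: Try lambda = 0 (constraint inactive).
x_unc = 6/(2*1) = 3.0
Check: 1*3.0 = 3.0 < 12 -- violated!
Step 2: Constraint must be active: 1*x = 12
x* = 12/1 = 12.0
lambda = (2*1*12.0 - 6)/1 = 18.0
Step 3: Compute optimal value.
f(x*) = 1*12.0^2 - 6*12.0 = 72.0


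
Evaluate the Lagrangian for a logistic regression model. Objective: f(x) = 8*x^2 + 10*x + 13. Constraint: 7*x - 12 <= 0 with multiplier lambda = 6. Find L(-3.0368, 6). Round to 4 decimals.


Step 1: Evaluate f(x).
f(-3.0368) = 8*(-3.0368)^2 + 10*(-3.0368) + 13 = 56.4092
Step 2: Evaluate g(x).
g(-3.0368) = 7*-3.0368 - 12 = -33.2576
Step 3: Compute Lagrangian.
L = 56.4092 + 6*-33.2576 = -143.1364


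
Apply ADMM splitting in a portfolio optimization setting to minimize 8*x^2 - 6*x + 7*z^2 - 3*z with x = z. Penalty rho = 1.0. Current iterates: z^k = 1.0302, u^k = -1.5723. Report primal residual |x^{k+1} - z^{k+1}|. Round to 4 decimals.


ADMM iteration with rho = 1.0, z^k = 1.0302, u^k = -1.5723
Step 1: x-update.
Minimize 8*x^2 - 6*x + (1.0/2)*(x - 1.0302 - 1.5723)^2
FOC: (2*8 + 1.0)*x = 6 + 1.0*(1.0302 + 1.5723)
x^{k+1} = 0.506
Step 2: z-update.
Minimize 7*z^2 - 3*z + (1.0/2)*(0.506 - z - 1.5723)^2
FOC: (2*7 + 1.0)*z = 3 + 1.0*(0.506 - 1.5723)
z^{k+1} = 0.1289
Step 3: u-update.
u^{k+1} = -1.5723 + 0.506 - 0.1289 = -1.1952
Step 4: Primal residual = |0.506 - 0.1289| = 0.3771


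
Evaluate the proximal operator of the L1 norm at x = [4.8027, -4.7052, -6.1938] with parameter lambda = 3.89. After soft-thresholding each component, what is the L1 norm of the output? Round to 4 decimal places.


Soft-thresholding with lambda = 3.89:
prox(4.8027) = sign(4.8027)*max(|4.8027| - 3.89, 0) = 0.9127
prox(-4.7052) = sign(-4.7052)*max(|-4.7052| - 3.89, 0) = -0.8152
prox(-6.1938) = sign(-6.1938)*max(|-6.1938| - 3.89, 0) = -2.3038
prox(x) = [0.9127, -0.8152, -2.3038]
||prox(x)||_1 = 0.9127 + 0.8152 + 2.3038 = 4.0317


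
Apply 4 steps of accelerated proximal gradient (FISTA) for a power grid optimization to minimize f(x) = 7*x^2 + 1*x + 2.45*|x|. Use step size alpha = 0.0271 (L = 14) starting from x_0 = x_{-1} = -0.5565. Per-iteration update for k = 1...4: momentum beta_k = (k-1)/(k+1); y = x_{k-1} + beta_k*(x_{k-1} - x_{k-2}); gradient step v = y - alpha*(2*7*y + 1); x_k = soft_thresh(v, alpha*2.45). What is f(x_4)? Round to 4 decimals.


FISTA on f(x) = 7*x^2 + 1*x + 2.45*|x|
L = 14, alpha = 0.0271
Iteration 1: beta = 0.0, y = -0.5565 + 0.0*(-0.5565 + 0.5565) = -0.5565
  grad(y) = -6.791, v = y - alpha*grad = -0.3725
  prox(v) = soft_thresh(-0.3725, 0.0664) = -0.3061
Iteration 2: beta = 0.3333, y = -0.3061 + 0.3333*(-0.3061 + 0.5565) = -0.2226
  grad(y) = -2.1163, v = y - alpha*grad = -0.1652
  prox(v) = soft_thresh(-0.1652, 0.0664) = -0.0988
Iteration 3: beta = 0.5, y = -0.0988 + 0.5*(-0.0988 + 0.3061) = 0.0048
  grad(y) = 1.0667, v = y - alpha*grad = -0.0241
  prox(v) = soft_thresh(-0.0241, 0.0664) = 0.0
Iteration 4: beta = 0.6, y = 0.0 + 0.6*(0.0 + 0.0988) = 0.0593
  grad(y) = 1.8303, v = y - alpha*grad = 0.0097
  prox(v) = soft_thresh(0.0097, 0.0664) = 0.0
f(x_4) = 7*0.0^2 + 1*0.0 + 2.45*|0.0| = 0.0


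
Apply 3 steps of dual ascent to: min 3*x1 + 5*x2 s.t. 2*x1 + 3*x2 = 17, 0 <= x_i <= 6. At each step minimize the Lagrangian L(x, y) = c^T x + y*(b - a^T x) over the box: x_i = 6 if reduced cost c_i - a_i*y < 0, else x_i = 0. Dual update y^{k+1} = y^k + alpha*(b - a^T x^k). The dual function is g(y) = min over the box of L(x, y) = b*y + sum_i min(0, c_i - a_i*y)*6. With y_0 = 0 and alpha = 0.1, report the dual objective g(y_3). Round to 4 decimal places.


Dual ascent for LP: min 3*x1 + 5*x2, 2*x1 + 3*x2 = 17, 0 <= x_i <= 6
Step 1: y^k = 0.0, reduced costs: (3.0, 5.0)
  x^k = (0.0, 0.0), subgradient = b - a^T x = 17.0
  y^{k+1} = 0.0 + 0.1*17.0 = 1.7
Step 2: y^k = 1.7, reduced costs: (-0.4, -0.1)
  x^k = (6.0, 6.0), subgradient = b - a^T x = -13.0
  y^{k+1} = 1.7 + 0.1*-13.0 = 0.4
Step 3: y^k = 0.4, reduced costs: (2.2, 3.8)
  x^k = (0.0, 0.0), subgradient = b - a^T x = 17.0
  y^{k+1} = 0.4 + 0.1*17.0 = 2.1
Dual objective at y_3 = 2.1: reduced costs (-1.2, -1.3), box minimizer x = (6.0, 6.0)
g(y_3) = b*y + (c1 - a1*y)*x1 + (c2 - a2*y)*x2 = 17*2.1 + (-1.2)*6.0 + (-1.3)*6.0 = 35.7 - 7.2 - 7.8 = 20.7


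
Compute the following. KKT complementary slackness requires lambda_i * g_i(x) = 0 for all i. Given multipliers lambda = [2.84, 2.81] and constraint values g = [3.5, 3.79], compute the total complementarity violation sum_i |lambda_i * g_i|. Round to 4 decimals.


KKT complementary slackness check:
lambda_1 * g_1 = 2.84 * 3.5 = 9.94
lambda_2 * g_2 = 2.81 * 3.79 = 10.6499
Total violation = 9.94 + 10.6499 = 20.5899


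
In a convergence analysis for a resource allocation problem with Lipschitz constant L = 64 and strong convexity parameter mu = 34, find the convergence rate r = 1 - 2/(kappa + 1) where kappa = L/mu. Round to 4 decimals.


Step 1: Compute the condition number.
kappa = L/mu = 64/34 = 1.8824
Step 2: Compute the convergence rate.
r = 1 - 2/(kappa + 1) = 1 - 2*mu/(L + mu) = (L - mu)/(L + mu) = 30/98 = 0.3061


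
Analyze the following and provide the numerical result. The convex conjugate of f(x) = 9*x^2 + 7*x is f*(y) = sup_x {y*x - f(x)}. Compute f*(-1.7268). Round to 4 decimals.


f*(y) = sup_x {y*x - a*x^2 - b*x} = sup_x {(y-b)*x - a*x^2}
FOC: (y - b) - 2a*x = 0 => x* = (y - b)/(2a)
x* = (-1.7268 - 7)/(2*9) = -0.4848
f*(-1.7268) = (y-b)^2/(4a) = (-1.7268 - 7)^2/(4*9)
= 76.157/36 = 2.1155


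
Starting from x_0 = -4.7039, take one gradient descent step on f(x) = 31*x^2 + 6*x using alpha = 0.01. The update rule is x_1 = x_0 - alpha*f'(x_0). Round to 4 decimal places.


We compute the gradient at x_0 and apply the update.
f'(x) = 62*x + 6
f'(-4.7039) = 62*-4.7039 + 6 = -285.6418
x_1 = -4.7039 - 0.01*-285.6418 = -1.8475


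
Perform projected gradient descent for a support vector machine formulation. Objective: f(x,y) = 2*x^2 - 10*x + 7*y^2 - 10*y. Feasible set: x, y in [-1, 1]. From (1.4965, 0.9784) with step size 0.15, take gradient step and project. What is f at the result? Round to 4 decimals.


Step 1: Compute gradient at (1.4965, 0.9784).
grad_x = 2*2*1.4965 - 10 = -4.014
grad_y = 2*7*0.9784 - 10 = 3.6976
Step 2: Gradient step.
x_raw = 1.4965 - 0.15*-4.014 = 2.0986
y_raw = 0.9784 - 0.15*3.6976 = 0.4238
Step 3: Project onto [-1, 1].
x_proj = clip(2.0986) = 1.0
y_proj = clip(0.4238) = 0.4238
Step 4: Evaluate f.
f(1.0, 0.4238) = -10.9806
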